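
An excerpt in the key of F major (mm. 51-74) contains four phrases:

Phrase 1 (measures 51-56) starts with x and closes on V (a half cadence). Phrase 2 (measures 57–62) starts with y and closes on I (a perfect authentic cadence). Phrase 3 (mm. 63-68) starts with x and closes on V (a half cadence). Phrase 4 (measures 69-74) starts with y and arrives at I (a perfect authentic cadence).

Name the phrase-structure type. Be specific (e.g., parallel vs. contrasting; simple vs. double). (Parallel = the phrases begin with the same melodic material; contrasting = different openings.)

The cadence pattern HC–PAC–HC–PAC is weak–strong twice, and phrases 3–4 restate phrases 1–2: a period heard twice, not a double period (which would end weakly at phrase 2).

repeated period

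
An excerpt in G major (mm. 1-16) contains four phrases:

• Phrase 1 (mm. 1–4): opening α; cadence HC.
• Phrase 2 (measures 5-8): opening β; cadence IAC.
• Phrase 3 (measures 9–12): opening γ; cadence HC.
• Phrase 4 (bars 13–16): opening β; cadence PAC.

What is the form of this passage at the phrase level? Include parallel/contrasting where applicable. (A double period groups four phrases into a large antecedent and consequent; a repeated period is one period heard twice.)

contrasting double period

Four phrases in two halves: the first half (mm. 1–8) ends with an imperfect authentic cadence, the second (bars 9-16) with a perfect authentic cadence — a large antecedent–consequent pair, i.e. a double period.
Phrase 3 begins with different material from phrase 1, making it contrasting.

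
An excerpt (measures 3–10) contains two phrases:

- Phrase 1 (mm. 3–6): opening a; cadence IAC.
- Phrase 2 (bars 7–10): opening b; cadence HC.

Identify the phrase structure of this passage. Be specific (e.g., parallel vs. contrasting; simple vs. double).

The second phrase closes with a half cadence, which is not stronger than the first phrase's imperfect authentic cadence; without a weak→strong cadential pair there is no antecedent–consequent relationship, so this is a phrase group rather than a period.

phrase group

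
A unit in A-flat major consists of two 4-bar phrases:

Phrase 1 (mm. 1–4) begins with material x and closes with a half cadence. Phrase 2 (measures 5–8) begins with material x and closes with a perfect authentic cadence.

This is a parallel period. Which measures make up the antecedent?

The phrase ending with the weaker cadence (half cadence) is the antecedent; the one ending more conclusively (perfect authentic cadence) is the consequent. The antecedent is measures 1–4.

measures 1–4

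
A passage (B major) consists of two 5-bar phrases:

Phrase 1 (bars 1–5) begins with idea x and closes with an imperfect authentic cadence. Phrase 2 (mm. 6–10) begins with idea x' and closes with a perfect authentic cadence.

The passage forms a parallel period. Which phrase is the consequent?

The phrase ending with the weaker cadence (imperfect authentic cadence) is the antecedent; the one ending more conclusively (perfect authentic cadence) is the consequent. The consequent is phrase 2.

phrase 2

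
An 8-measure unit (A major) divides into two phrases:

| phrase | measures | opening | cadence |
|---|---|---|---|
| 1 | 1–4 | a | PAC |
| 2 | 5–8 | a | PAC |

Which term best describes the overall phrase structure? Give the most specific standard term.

repeated phrase

Both phrases have the same opening (a) and the same cadence (perfect authentic cadence): the second is a restatement, not a consequent, so this is a repeated phrase rather than a period.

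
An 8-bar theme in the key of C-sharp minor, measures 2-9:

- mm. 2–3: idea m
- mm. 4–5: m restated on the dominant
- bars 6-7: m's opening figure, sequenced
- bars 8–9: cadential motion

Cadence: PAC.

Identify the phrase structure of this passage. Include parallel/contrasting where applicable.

sentence

Basic idea (mm. 2–3) + its repetition (bars 4–5) form the presentation; fragmentation and cadence (measures 6-9) form the continuation — the 8-bar whole is a sentence.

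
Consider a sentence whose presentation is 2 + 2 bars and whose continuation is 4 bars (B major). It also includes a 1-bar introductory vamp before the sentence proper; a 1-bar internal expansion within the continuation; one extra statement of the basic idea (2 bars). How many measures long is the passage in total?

12 measures

Basic sentence: 2 + 2 + 4 = 8 bars.
8 (basic form) + 1 (introduction) + 1 (internal expansion) + 2 (extra statement) = 12.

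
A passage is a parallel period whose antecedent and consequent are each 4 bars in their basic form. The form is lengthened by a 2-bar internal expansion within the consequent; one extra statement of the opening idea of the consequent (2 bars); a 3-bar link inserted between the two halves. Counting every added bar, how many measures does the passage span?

Basic parallel period: 4 + 4 = 8 bars.
8 (basic form) + 2 (internal expansion) + 2 (extra statement) + 3 (link) = 15.

15 measures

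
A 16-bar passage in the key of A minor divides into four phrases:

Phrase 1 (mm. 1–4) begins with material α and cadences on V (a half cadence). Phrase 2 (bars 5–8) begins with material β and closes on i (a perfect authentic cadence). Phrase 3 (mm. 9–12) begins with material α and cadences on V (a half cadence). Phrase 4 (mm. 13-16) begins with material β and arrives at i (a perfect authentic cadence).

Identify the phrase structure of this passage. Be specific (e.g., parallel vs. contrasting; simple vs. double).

repeated period

The cadence pattern HC–PAC–HC–PAC is weak–strong twice, and phrases 3–4 restate phrases 1–2: a period heard twice, not a double period (which would end weakly at phrase 2).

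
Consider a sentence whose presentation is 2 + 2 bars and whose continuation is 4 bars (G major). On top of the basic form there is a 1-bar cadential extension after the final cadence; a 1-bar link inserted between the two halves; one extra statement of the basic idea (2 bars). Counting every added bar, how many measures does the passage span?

12 measures

Basic sentence: 2 + 2 + 4 = 8 bars.
8 (basic form) + 1 (cadential extension) + 1 (link) + 2 (extra statement) = 12.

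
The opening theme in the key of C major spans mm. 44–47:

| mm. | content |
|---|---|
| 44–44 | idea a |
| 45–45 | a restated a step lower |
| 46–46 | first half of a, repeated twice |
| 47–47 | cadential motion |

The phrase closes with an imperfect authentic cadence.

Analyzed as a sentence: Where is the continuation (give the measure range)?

measures 46–47

After the presentation (mm. 44–45), the continuation covers the fragmentation through the cadence: mm. 46–47.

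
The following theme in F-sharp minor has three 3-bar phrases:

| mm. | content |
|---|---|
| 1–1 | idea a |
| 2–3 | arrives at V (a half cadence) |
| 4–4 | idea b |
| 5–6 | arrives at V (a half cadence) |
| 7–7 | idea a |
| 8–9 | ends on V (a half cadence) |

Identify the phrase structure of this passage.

The final phrase closes with a half cadence, which is not stronger than the preceding half cadence; the 3 phrases lack an overall antecedent–consequent design and so form a phrase group.

phrase group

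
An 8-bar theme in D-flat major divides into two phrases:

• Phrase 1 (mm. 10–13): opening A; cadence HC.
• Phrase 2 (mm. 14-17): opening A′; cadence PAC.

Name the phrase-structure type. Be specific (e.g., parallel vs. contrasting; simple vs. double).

Phrase 1 ends with a half cadence (weaker) and phrase 2 with a perfect authentic cadence (stronger): antecedent + consequent = a period.
The two phrases open with the same material (A / A′), so the period is parallel.

parallel period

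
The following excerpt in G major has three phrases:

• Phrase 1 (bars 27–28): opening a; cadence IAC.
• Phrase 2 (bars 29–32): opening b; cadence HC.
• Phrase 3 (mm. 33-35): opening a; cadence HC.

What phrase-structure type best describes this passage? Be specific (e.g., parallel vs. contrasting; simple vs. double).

The final phrase closes with a half cadence, which is not stronger than the preceding half cadence; the 3 phrases lack an overall antecedent–consequent design and so form a phrase group.

phrase group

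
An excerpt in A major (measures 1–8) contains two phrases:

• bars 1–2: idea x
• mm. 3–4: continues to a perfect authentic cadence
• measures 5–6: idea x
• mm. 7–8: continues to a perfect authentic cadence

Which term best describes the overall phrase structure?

repeated phrase

Both phrases have the same opening (x) and the same cadence (perfect authentic cadence): the second is a restatement, not a consequent, so this is a repeated phrase rather than a period.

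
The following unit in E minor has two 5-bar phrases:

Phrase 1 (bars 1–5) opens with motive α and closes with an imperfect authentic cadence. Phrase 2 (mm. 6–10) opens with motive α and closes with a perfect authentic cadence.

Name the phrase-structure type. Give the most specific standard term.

parallel period

Phrase 1 ends with an imperfect authentic cadence (weaker) and phrase 2 with a perfect authentic cadence (stronger): antecedent + consequent = a period.
The two phrases open with the same material (α / α), so the period is parallel.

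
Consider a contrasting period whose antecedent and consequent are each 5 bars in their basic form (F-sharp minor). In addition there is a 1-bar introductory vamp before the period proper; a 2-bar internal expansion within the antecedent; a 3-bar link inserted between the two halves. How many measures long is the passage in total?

16 measures

Basic contrasting period: 5 + 5 = 10 bars.
10 (basic form) + 1 (introduction) + 2 (internal expansion) + 3 (link) = 16.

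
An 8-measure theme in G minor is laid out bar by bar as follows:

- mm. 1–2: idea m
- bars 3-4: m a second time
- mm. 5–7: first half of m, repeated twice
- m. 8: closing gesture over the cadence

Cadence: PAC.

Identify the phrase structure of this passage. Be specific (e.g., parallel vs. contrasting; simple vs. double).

sentence

Basic idea (measures 1-2) + its repetition (mm. 3-4) form the presentation; fragmentation and cadence (bars 5–8) form the continuation — the 8-bar whole is a sentence.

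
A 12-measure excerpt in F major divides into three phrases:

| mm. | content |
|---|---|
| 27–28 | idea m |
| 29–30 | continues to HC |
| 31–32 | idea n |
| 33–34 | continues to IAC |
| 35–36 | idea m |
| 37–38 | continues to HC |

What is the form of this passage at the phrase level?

phrase group

The final phrase closes with a half cadence, which is not stronger than the preceding imperfect authentic cadence; the 3 phrases lack an overall antecedent–consequent design and so form a phrase group.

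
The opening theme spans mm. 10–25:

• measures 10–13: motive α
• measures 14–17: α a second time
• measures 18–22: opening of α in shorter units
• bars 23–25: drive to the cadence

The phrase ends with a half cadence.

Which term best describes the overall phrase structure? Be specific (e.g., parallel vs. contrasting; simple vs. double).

sentence

Basic idea (mm. 10–13) + its repetition (mm. 14-17) form the presentation; fragmentation and cadence (mm. 18–25) form the continuation — the 16-bar whole is a sentence.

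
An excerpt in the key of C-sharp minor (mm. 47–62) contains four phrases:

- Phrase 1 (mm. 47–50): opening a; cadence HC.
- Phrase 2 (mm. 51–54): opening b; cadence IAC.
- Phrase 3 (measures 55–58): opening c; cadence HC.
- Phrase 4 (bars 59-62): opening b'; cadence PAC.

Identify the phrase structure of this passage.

contrasting double period

Four phrases in two halves: the first half (measures 47-54) ends with an imperfect authentic cadence, the second (mm. 55–62) with a perfect authentic cadence — a large antecedent–consequent pair, i.e. a double period.
Phrase 3 begins with different material from phrase 1, making it contrasting.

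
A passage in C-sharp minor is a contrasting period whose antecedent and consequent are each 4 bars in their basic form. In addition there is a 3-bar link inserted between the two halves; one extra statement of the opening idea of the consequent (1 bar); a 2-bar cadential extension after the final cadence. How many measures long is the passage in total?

Basic contrasting period: 4 + 4 = 8 bars.
8 (basic form) + 3 (link) + 1 (extra statement) + 2 (cadential extension) = 14.

14 measures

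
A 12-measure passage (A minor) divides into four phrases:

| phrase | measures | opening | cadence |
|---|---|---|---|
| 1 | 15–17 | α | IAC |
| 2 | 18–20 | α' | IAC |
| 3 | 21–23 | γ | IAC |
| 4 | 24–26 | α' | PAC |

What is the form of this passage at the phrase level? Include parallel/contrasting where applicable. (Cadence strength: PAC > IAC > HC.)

contrasting double period

Four phrases in two halves: the first half (bars 15–20) ends with an imperfect authentic cadence, the second (mm. 21–26) with a perfect authentic cadence — a large antecedent–consequent pair, i.e. a double period.
Phrase 3 begins with different material from phrase 1, making it contrasting.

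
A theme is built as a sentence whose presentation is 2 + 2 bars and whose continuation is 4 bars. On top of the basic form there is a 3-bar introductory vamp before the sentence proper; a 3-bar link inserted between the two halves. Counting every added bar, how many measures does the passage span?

14 measures

Basic sentence: 2 + 2 + 4 = 8 bars.
8 (basic form) + 3 (introduction) + 3 (link) = 14.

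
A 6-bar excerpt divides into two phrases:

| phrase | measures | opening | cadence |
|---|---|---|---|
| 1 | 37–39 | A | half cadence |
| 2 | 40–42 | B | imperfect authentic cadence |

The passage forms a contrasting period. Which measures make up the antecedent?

measures 37–39

The phrase ending with the weaker cadence (half cadence) is the antecedent; the one ending more conclusively (imperfect authentic cadence) is the consequent. The antecedent is measures 37–39.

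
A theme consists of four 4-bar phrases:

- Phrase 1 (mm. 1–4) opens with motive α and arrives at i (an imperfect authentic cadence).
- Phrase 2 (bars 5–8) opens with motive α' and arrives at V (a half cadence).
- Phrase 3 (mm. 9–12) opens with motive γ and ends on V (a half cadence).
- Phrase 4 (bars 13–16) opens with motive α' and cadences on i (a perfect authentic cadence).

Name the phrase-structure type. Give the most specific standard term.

Four phrases in two halves: the first half (measures 1–8) ends with a half cadence, the second (bars 9-16) with a perfect authentic cadence — a large antecedent–consequent pair, i.e. a double period.
Phrase 3 begins with different material from phrase 1, making it contrasting.

contrasting double period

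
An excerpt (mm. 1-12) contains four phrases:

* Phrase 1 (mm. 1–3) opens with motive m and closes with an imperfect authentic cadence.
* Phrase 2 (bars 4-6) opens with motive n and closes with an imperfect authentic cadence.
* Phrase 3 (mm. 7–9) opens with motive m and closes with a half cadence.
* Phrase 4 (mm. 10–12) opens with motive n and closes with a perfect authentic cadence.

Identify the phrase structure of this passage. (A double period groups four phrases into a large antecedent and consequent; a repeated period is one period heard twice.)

Four phrases in two halves: the first half (mm. 1–6) ends with an imperfect authentic cadence, the second (mm. 7-12) with a perfect authentic cadence — a large antecedent–consequent pair, i.e. a double period.
Phrase 3 begins with the same material as phrase 1, making it parallel.

parallel double period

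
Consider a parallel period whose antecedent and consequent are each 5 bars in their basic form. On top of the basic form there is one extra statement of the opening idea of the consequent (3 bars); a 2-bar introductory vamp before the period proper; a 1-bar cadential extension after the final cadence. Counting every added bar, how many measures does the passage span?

16 measures

Basic parallel period: 5 + 5 = 10 bars.
10 (basic form) + 3 (extra statement) + 2 (introduction) + 1 (cadential extension) = 16.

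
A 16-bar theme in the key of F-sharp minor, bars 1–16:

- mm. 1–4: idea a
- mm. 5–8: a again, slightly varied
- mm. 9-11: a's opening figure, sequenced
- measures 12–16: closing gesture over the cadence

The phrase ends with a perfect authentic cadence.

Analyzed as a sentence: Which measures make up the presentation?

measures 1–8

The presentation of a sentence is the basic idea (mm. 1-4) plus its repetition (bars 5–8); the presentation is therefore mm. 1-8.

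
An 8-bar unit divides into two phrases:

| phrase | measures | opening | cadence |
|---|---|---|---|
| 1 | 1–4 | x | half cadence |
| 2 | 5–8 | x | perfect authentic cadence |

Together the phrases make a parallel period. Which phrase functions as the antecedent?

phrase 1

The phrase ending with the weaker cadence (half cadence) is the antecedent; the one ending more conclusively (perfect authentic cadence) is the consequent. The antecedent is phrase 1.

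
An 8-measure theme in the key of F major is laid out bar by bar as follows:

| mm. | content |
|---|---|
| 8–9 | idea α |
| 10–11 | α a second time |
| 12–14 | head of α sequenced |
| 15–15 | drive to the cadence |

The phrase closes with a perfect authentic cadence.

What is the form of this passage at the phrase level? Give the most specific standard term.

Basic idea (mm. 8–9) + its repetition (bars 10-11) form the presentation; fragmentation and cadence (bars 12–15) form the continuation — the 8-bar whole is a sentence.

sentence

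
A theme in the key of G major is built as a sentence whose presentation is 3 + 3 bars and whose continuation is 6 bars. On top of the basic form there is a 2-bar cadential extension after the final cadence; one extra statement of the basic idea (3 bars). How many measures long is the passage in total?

17 measures

Basic sentence: 3 + 3 + 6 = 12 bars.
12 (basic form) + 2 (cadential extension) + 3 (extra statement) = 17.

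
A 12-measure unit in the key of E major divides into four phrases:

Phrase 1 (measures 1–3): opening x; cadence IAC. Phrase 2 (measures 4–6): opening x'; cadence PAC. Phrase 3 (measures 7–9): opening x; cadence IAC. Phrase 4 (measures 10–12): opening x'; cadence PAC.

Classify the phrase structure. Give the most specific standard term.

The cadence pattern IAC–PAC–IAC–PAC is weak–strong twice, and phrases 3–4 restate phrases 1–2: a period heard twice, not a double period (which would end weakly at phrase 2).

repeated period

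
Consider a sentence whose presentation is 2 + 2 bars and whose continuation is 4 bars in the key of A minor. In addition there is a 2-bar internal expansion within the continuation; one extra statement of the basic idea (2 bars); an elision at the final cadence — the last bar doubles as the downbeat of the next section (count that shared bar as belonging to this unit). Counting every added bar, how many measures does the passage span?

Basic sentence: 2 + 2 + 4 = 8 bars.
8 (basic form) + 2 (internal expansion) + 2 (extra statement) = 12.
The elision shares a bar with the next section but does not change this unit's count.

12 measures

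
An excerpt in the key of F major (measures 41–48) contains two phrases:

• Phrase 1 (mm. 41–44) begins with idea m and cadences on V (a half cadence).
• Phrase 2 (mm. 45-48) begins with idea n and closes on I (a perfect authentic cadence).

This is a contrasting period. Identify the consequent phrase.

phrase 2

The phrase ending with the weaker cadence (half cadence) is the antecedent; the one ending more conclusively (perfect authentic cadence) is the consequent. The consequent is phrase 2.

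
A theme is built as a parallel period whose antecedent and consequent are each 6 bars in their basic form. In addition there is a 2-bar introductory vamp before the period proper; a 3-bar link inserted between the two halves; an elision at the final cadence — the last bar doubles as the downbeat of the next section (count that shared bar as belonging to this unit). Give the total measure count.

17 measures

Basic parallel period: 6 + 6 = 12 bars.
12 (basic form) + 2 (introduction) + 3 (link) = 17.
The elision shares a bar with the next section but does not change this unit's count.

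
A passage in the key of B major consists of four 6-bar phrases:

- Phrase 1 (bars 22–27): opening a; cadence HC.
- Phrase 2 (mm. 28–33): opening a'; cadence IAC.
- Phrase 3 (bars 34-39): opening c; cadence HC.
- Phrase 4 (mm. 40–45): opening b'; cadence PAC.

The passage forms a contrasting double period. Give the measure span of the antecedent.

measures 22–33

In a double period the four phrases pair into a large antecedent (phrases 1–2, ending imperfect authentic cadence) and a large consequent (phrases 3–4, ending perfect authentic cadence). The antecedent spans mm. 22-33.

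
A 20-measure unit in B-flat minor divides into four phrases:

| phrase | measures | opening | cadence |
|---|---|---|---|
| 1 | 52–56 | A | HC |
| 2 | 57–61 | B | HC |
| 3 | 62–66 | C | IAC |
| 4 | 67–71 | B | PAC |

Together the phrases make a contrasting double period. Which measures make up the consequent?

measures 62–71

In a double period the first pair of phrases (ending half cadence) is the large antecedent and the second pair (ending perfect authentic cadence) is the large consequent; the consequent is measures 62–71.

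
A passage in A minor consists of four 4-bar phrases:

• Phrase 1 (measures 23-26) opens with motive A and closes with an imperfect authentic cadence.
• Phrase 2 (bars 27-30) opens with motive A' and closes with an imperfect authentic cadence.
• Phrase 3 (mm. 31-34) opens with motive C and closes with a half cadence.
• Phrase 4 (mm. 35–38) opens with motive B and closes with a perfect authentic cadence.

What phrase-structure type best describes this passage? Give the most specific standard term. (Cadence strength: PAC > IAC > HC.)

contrasting double period

Four phrases in two halves: the first half (bars 23–30) ends with an imperfect authentic cadence, the second (mm. 31–38) with a perfect authentic cadence — a large antecedent–consequent pair, i.e. a double period.
Phrase 3 begins with different material from phrase 1, making it contrasting.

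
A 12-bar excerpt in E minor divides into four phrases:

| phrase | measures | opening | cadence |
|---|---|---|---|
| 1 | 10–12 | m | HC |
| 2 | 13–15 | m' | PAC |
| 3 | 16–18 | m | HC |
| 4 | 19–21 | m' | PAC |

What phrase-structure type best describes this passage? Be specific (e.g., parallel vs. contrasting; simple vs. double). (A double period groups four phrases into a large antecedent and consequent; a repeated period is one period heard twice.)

repeated period

The cadence pattern HC–PAC–HC–PAC is weak–strong twice, and phrases 3–4 restate phrases 1–2: a period heard twice, not a double period (which would end weakly at phrase 2).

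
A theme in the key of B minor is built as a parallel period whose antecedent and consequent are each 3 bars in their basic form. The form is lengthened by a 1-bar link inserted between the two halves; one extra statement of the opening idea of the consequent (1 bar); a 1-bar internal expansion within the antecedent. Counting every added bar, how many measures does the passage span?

9 measures

Basic parallel period: 3 + 3 = 6 bars.
6 (basic form) + 1 (link) + 1 (extra statement) + 1 (internal expansion) = 9.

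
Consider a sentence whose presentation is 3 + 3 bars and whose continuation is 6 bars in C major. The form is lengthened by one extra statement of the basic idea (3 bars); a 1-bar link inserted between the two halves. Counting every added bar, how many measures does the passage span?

Basic sentence: 3 + 3 + 6 = 12 bars.
12 (basic form) + 3 (extra statement) + 1 (link) = 16.

16 measures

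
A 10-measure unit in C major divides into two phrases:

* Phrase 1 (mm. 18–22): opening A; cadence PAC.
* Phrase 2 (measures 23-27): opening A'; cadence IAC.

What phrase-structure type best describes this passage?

phrase group

The second phrase closes with an imperfect authentic cadence, which is not stronger than the first phrase's perfect authentic cadence; without a weak→strong cadential pair there is no antecedent–consequent relationship, so this is a phrase group rather than a period.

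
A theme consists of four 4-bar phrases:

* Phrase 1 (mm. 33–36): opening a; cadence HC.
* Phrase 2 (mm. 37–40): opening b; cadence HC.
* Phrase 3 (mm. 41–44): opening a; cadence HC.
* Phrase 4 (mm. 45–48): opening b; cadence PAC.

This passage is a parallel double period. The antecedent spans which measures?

In a double period the four phrases pair into a large antecedent (phrases 1–2, ending half cadence) and a large consequent (phrases 3–4, ending perfect authentic cadence). The antecedent spans mm. 33-40.

measures 33–40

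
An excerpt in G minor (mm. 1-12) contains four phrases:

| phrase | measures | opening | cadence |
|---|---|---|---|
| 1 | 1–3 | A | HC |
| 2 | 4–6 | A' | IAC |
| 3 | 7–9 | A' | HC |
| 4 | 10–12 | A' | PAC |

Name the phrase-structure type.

parallel double period

Four phrases in two halves: the first half (measures 1–6) ends with an imperfect authentic cadence, the second (measures 7-12) with a perfect authentic cadence — a large antecedent–consequent pair, i.e. a double period.
Phrase 3 begins with the same material as phrase 1, making it parallel.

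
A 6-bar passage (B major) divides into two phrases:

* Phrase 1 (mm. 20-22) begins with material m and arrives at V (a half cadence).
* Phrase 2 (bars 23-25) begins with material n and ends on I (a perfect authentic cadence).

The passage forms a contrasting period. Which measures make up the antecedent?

The phrase ending with the weaker cadence (half cadence) is the antecedent; the one ending more conclusively (perfect authentic cadence) is the consequent. The antecedent is measures 20–22.

measures 20–22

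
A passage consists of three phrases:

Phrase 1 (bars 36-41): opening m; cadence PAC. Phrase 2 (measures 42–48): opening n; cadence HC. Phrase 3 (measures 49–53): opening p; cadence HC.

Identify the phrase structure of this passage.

The final phrase closes with a half cadence, which is not stronger than the preceding half cadence; the 3 phrases lack an overall antecedent–consequent design and so form a phrase group.

phrase group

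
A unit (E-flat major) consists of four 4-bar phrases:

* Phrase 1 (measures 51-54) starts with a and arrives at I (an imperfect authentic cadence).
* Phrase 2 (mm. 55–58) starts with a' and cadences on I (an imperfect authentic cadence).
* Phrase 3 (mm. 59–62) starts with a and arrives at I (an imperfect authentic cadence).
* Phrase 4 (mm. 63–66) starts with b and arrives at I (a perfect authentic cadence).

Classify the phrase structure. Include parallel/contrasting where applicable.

parallel double period

Four phrases in two halves: the first half (bars 51–58) ends with an imperfect authentic cadence, the second (mm. 59-66) with a perfect authentic cadence — a large antecedent–consequent pair, i.e. a double period.
Phrase 3 begins with the same material as phrase 1, making it parallel.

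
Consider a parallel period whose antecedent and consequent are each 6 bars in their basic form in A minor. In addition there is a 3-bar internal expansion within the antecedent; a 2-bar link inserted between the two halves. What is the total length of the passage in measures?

Basic parallel period: 6 + 6 = 12 bars.
12 (basic form) + 3 (internal expansion) + 2 (link) = 17.

17 measures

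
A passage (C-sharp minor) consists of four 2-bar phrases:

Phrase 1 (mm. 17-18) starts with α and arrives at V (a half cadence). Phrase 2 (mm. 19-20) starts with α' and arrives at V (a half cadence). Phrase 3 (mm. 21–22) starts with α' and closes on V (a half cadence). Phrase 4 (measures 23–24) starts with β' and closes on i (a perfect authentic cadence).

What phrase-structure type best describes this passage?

Four phrases in two halves: the first half (measures 17-20) ends with a half cadence, the second (measures 21–24) with a perfect authentic cadence — a large antecedent–consequent pair, i.e. a double period.
Phrase 3 begins with the same material as phrase 1, making it parallel.

parallel double period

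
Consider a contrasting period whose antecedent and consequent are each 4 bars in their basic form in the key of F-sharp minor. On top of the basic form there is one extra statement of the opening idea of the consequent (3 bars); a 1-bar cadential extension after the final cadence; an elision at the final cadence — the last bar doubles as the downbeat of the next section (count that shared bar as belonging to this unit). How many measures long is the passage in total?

12 measures

Basic contrasting period: 4 + 4 = 8 bars.
8 (basic form) + 3 (extra statement) + 1 (cadential extension) = 12.
The elision shares a bar with the next section but does not change this unit's count.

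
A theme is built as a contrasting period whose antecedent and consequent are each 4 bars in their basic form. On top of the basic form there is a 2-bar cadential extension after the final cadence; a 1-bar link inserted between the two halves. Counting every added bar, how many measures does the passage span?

11 measures

Basic contrasting period: 4 + 4 = 8 bars.
8 (basic form) + 2 (cadential extension) + 1 (link) = 11.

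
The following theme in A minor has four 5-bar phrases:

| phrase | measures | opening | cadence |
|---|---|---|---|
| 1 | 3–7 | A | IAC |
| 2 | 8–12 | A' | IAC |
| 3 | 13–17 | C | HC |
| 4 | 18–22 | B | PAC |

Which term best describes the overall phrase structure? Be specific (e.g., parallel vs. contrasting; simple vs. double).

Four phrases in two halves: the first half (bars 3–12) ends with an imperfect authentic cadence, the second (bars 13-22) with a perfect authentic cadence — a large antecedent–consequent pair, i.e. a double period.
Phrase 3 begins with different material from phrase 1, making it contrasting.

contrasting double period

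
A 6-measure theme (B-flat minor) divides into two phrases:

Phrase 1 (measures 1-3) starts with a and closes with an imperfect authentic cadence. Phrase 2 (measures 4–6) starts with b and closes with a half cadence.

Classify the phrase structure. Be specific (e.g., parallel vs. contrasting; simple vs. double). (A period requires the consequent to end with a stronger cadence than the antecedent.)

The second phrase closes with a half cadence, which is not stronger than the first phrase's imperfect authentic cadence; without a weak→strong cadential pair there is no antecedent–consequent relationship, so this is a phrase group rather than a period.

phrase group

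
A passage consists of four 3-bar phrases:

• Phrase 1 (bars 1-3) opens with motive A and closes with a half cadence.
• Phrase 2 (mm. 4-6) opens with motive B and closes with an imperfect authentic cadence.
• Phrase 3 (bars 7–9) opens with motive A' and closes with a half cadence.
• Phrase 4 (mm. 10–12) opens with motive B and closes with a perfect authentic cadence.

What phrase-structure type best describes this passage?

parallel double period

Four phrases in two halves: the first half (mm. 1-6) ends with an imperfect authentic cadence, the second (mm. 7–12) with a perfect authentic cadence — a large antecedent–consequent pair, i.e. a double period.
Phrase 3 begins with the same material as phrase 1, making it parallel.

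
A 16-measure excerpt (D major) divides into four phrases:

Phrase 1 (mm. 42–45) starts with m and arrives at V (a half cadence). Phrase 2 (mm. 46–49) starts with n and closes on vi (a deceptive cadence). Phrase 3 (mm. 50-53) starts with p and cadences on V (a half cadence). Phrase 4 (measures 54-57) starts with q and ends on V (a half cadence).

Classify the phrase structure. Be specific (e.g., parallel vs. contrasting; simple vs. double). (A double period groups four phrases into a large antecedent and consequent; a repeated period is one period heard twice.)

phrase group

Phrase 4 ends with a half cadence, no stronger than phrase 2's deceptive cadence, so the four phrases do not form a double period; nor do phrases 3–4 duplicate 1–2, so it is not a repeated period. With no phrase reaching a conclusive cadence, the passage is a phrase group.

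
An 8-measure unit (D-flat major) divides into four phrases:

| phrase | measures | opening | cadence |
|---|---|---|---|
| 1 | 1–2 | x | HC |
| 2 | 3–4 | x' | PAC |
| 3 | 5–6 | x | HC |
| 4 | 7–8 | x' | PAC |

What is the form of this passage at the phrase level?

The cadence pattern HC–PAC–HC–PAC is weak–strong twice, and phrases 3–4 restate phrases 1–2: a period heard twice, not a double period (which would end weakly at phrase 2).

repeated period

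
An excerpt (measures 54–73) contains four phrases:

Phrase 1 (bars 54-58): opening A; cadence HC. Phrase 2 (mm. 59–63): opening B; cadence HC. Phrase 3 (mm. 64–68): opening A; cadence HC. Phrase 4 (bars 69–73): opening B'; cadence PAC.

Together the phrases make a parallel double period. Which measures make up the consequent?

In a double period the first pair of phrases (ending half cadence) is the large antecedent and the second pair (ending perfect authentic cadence) is the large consequent; the consequent is measures 64–73.

measures 64–73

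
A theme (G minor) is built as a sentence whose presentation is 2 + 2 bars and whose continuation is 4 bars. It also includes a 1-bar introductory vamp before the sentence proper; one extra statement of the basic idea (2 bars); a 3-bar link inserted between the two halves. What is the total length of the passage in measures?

14 measures

Basic sentence: 2 + 2 + 4 = 8 bars.
8 (basic form) + 1 (introduction) + 2 (extra statement) + 3 (link) = 14.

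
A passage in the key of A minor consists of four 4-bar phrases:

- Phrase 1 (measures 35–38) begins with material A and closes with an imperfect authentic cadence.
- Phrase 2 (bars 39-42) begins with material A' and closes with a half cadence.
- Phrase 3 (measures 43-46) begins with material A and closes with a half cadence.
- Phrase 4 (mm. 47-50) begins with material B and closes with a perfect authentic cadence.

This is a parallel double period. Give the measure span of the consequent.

measures 43–50

In a double period the first pair of phrases (ending half cadence) is the large antecedent and the second pair (ending perfect authentic cadence) is the large consequent; the consequent is measures 43–50.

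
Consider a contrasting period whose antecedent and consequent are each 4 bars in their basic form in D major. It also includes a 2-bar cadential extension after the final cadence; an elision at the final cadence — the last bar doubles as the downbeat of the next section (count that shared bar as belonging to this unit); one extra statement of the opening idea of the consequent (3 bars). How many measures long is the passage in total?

13 measures

Basic contrasting period: 4 + 4 = 8 bars.
8 (basic form) + 2 (cadential extension) + 3 (extra statement) = 13.
The elision shares a bar with the next section but does not change this unit's count.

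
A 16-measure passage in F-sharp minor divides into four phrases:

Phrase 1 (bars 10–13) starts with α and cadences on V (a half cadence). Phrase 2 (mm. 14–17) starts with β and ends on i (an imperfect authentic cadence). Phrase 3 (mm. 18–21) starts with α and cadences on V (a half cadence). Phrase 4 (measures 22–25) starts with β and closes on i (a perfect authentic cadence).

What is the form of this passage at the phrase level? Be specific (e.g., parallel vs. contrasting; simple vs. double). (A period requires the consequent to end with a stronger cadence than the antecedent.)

Four phrases in two halves: the first half (mm. 10–17) ends with an imperfect authentic cadence, the second (mm. 18-25) with a perfect authentic cadence — a large antecedent–consequent pair, i.e. a double period.
Phrase 3 begins with the same material as phrase 1, making it parallel.

parallel double period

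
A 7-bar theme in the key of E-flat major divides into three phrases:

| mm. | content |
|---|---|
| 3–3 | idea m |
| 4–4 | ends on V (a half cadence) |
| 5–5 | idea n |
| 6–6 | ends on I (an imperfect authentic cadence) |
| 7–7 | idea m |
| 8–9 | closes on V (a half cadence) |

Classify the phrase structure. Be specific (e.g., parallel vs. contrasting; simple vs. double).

phrase group

The final phrase closes with a half cadence, which is not stronger than the preceding imperfect authentic cadence; the 3 phrases lack an overall antecedent–consequent design and so form a phrase group.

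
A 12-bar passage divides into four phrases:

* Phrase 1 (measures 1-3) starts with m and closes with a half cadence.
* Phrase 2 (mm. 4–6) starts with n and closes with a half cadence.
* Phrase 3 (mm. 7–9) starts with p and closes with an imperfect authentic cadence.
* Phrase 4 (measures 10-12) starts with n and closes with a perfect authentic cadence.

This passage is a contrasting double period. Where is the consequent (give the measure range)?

In a double period the four phrases pair into a large antecedent (phrases 1–2, ending half cadence) and a large consequent (phrases 3–4, ending perfect authentic cadence). The consequent spans bars 7-12.

measures 7–12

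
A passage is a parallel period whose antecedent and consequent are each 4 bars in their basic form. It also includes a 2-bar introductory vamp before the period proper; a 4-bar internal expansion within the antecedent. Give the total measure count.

Basic parallel period: 4 + 4 = 8 bars.
8 (basic form) + 2 (introduction) + 4 (internal expansion) = 14.

14 measures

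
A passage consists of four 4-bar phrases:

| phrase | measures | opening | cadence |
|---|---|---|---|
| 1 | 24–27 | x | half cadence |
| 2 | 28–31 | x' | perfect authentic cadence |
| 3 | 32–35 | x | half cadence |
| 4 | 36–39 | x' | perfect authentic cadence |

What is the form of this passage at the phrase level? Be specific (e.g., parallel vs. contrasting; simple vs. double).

repeated period

The cadence pattern HC–PAC–HC–PAC is weak–strong twice, and phrases 3–4 restate phrases 1–2: a period heard twice, not a double period (which would end weakly at phrase 2).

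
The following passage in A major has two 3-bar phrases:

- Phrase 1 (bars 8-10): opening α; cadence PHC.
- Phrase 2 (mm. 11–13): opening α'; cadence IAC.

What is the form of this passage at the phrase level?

parallel period

Phrase 1 ends with a Phrygian half cadence (weaker) and phrase 2 with an imperfect authentic cadence (stronger): antecedent + consequent = a period.
The two phrases open with the same material (α / α'), so the period is parallel.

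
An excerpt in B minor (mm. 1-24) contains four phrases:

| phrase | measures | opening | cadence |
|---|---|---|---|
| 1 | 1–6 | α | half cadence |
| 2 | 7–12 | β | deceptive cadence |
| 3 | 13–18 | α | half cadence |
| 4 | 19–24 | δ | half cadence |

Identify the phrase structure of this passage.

phrase group

Phrase 4 ends with a half cadence, no stronger than phrase 2's deceptive cadence, so the four phrases do not form a double period; nor do phrases 3–4 duplicate 1–2, so it is not a repeated period. With no phrase reaching a conclusive cadence, the passage is a phrase group.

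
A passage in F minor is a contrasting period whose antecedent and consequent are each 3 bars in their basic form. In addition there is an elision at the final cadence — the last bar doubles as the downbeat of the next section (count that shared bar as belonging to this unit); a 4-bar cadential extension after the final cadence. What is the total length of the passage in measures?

10 measures

Basic contrasting period: 3 + 3 = 6 bars.
6 (basic form) + 4 (cadential extension) = 10.
The elision shares a bar with the next section but does not change this unit's count.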